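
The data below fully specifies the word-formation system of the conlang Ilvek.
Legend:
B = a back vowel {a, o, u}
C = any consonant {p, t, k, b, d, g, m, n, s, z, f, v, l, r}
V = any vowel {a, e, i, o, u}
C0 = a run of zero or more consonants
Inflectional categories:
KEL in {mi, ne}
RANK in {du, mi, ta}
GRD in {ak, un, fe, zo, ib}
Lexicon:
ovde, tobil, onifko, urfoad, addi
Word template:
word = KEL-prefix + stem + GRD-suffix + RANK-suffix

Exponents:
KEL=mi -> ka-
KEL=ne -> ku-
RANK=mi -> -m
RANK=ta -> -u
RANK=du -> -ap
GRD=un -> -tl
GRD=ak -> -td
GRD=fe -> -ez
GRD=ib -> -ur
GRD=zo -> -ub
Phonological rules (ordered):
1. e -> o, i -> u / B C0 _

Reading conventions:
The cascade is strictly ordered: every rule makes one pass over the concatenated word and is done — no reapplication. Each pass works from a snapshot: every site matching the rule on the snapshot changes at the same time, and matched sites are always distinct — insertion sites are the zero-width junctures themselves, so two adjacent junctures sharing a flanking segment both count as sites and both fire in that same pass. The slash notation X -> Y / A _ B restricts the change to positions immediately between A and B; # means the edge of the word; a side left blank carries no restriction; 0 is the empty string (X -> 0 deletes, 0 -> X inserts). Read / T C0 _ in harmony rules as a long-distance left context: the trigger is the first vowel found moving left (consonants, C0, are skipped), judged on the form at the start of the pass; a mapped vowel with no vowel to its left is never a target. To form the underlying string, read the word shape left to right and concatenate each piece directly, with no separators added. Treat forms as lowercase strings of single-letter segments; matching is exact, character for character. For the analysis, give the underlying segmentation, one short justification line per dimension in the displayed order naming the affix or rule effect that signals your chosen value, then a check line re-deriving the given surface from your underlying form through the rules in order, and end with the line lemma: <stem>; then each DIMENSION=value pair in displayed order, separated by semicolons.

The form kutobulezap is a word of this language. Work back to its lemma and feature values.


underlying: ku-tobil-ez-ap
KEL=ne - signalled by the affix ku-
RANK=du - signalled by the affix -ap
GRD=fe - signalled by the affix -ez
check: kutobilezap -> kutobulezap
lemma: tobil; KEL=ne; RANK=du; GRD=fe


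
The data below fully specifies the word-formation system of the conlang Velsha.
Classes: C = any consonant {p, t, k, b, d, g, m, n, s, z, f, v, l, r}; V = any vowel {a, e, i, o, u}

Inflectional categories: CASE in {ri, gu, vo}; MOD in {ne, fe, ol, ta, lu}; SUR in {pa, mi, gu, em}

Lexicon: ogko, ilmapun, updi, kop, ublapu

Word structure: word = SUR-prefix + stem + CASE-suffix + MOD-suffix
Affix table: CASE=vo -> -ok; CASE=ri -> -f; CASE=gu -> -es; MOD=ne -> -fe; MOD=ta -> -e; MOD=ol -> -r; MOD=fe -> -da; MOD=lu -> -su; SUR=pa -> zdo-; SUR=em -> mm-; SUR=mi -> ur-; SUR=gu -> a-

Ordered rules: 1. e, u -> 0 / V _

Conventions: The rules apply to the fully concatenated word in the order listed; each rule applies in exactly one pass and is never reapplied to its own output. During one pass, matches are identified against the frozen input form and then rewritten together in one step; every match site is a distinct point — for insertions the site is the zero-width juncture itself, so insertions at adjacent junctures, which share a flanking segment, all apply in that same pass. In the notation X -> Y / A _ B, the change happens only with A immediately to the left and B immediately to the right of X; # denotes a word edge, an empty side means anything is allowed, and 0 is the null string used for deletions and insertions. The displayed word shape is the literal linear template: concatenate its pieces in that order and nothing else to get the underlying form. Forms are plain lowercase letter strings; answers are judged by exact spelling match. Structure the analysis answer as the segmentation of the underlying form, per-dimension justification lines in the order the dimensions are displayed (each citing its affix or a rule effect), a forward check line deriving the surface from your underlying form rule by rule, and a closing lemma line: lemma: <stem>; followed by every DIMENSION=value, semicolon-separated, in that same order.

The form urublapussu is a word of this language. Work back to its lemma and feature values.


underlying: ur-ublapu-es-su
CASE=gu - signalled by the affix -es
MOD=lu - signalled by the affix -su
SUR=mi - signalled by the affix ur-
check: urublapuessu -> urublapussu
lemma: ublapu; CASE=gu; MOD=lu; SUR=mi


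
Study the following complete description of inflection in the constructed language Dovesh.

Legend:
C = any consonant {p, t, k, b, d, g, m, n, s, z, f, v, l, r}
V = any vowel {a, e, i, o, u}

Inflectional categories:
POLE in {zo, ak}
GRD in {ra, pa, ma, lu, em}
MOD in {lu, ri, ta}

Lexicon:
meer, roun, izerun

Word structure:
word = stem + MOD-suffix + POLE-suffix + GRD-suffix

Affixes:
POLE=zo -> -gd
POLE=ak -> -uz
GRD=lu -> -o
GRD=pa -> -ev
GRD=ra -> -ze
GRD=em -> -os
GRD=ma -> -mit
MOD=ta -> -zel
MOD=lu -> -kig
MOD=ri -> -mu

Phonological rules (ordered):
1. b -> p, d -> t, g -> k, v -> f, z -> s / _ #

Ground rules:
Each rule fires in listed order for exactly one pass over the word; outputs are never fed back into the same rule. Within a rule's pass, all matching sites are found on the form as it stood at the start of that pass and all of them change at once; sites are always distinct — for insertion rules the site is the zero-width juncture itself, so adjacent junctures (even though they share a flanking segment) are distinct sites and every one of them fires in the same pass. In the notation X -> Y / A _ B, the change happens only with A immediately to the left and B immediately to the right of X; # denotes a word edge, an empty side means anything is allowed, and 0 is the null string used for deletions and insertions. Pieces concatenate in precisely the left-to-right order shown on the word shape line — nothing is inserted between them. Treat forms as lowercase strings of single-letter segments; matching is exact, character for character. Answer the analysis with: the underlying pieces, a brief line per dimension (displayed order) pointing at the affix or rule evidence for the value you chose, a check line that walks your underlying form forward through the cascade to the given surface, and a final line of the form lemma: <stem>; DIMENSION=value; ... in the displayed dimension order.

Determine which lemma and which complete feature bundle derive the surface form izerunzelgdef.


underlying: izerun-zel-gd-ev
POLE=zo - signalled by the affix -gd
GRD=pa - signalled by the affix -ev
MOD=ta - signalled by the affix -zel
check: izerunzelgdev -> izerunzelgdef
lemma: izerun; POLE=zo; GRD=pa; MOD=ta


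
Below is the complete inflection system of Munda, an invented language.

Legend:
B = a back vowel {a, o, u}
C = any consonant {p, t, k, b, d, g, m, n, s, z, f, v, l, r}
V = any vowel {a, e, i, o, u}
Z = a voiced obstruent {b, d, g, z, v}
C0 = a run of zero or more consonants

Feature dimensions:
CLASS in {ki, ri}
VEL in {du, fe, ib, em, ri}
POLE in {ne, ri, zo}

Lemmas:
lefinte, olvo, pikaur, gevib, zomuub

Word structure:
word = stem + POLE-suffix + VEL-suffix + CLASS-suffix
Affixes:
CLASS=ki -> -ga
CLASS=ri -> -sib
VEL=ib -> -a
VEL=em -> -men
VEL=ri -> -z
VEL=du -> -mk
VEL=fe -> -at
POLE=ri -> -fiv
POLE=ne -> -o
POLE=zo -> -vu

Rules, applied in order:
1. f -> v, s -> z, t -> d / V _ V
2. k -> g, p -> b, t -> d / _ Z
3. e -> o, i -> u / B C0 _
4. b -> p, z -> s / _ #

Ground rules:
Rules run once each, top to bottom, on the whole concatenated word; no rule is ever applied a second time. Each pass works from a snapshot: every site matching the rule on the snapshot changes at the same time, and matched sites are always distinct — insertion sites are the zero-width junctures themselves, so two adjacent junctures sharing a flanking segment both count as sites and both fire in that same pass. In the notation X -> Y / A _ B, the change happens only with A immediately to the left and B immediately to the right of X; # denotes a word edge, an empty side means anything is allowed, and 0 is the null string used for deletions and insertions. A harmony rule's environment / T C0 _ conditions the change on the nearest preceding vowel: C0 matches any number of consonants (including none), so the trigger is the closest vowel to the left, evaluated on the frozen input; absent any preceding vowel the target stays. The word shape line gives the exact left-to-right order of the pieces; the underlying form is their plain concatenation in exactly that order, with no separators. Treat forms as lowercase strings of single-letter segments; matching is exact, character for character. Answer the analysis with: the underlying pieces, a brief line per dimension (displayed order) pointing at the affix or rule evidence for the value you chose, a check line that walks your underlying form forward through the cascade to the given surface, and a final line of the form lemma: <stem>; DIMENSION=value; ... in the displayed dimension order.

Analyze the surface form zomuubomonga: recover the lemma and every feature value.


underlying: zomuub-o-men-ga
CLASS=ki - signalled by the affix -ga
VEL=em - signalled by the affix -men
POLE=ne - signalled by the affix -o
check: zomuubomenga -> zomuubomenga -> zomuubomenga -> zomuubomonga -> zomuubomonga
lemma: zomuub; CLASS=ki; VEL=em; POLE=ne


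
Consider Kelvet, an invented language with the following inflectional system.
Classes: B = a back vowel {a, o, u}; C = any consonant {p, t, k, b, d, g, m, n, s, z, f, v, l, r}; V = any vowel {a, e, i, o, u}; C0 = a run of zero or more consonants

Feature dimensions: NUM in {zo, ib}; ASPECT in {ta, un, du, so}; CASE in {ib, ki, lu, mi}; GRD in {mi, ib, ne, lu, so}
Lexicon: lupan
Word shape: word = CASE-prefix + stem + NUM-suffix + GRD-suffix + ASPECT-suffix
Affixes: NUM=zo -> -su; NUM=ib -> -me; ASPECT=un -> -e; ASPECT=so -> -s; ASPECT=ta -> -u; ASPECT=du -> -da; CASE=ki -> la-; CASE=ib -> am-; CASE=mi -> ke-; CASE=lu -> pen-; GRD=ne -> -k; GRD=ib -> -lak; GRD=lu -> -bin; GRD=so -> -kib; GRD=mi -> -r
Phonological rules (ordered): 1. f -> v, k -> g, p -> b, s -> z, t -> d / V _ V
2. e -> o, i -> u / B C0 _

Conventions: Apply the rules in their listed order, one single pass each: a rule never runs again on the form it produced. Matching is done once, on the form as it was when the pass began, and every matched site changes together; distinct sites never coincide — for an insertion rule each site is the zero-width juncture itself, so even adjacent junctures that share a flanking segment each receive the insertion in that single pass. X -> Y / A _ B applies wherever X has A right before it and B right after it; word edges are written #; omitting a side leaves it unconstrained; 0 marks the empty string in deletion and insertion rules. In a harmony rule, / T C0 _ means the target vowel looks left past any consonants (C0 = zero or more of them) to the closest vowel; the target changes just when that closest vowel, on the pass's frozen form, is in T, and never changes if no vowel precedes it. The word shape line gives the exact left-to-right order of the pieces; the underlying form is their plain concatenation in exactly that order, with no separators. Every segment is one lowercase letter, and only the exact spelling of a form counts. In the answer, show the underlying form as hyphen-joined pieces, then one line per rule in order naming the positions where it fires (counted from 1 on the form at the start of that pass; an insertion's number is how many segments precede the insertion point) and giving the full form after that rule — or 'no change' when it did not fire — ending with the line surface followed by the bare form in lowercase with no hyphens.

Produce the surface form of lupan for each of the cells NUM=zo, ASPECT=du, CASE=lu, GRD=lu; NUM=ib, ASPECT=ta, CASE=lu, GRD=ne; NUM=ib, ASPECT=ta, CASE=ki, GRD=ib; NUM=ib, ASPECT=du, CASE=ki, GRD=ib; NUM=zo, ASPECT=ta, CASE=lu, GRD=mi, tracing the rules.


cell NUM=zo, ASPECT=du, CASE=lu, GRD=lu:
underlying: pen-lupan-su-bin-da
1. f -> v, k -> g, p -> b, s -> z, t -> d / V _ V: fires at position(s) 6: penlubansubinda
2. e -> o, i -> u / B C0 _: fires at position(s) 12: penlubansubunda
surface: penlubansubunda

cell NUM=ib, ASPECT=ta, CASE=lu, GRD=ne:
underlying: pen-lupan-me-k-u
1. f -> v, k -> g, p -> b, s -> z, t -> d / V _ V: fires at position(s) 6, 11: penlubanmegu
2. e -> o, i -> u / B C0 _: fires at position(s) 10: penlubanmogu
surface: penlubanmogu

cell NUM=ib, ASPECT=ta, CASE=ki, GRD=ib:
underlying: la-lupan-me-lak-u
1. f -> v, k -> g, p -> b, s -> z, t -> d / V _ V: fires at position(s) 5, 12: lalubanmelagu
2. e -> o, i -> u / B C0 _: fires at position(s) 9: lalubanmolagu
surface: lalubanmolagu

cell NUM=ib, ASPECT=du, CASE=ki, GRD=ib:
underlying: la-lupan-me-lak-da
1. f -> v, k -> g, p -> b, s -> z, t -> d / V _ V: fires at position(s) 5: lalubanmelakda
2. e -> o, i -> u / B C0 _: fires at position(s) 9: lalubanmolakda
surface: lalubanmolakda

cell NUM=zo, ASPECT=ta, CASE=lu, GRD=mi:
underlying: pen-lupan-su-r-u
1. f -> v, k -> g, p -> b, s -> z, t -> d / V _ V: fires at position(s) 6: penlubansuru
2. e -> o, i -> u / B C0 _: no change
surface: penlubansuru


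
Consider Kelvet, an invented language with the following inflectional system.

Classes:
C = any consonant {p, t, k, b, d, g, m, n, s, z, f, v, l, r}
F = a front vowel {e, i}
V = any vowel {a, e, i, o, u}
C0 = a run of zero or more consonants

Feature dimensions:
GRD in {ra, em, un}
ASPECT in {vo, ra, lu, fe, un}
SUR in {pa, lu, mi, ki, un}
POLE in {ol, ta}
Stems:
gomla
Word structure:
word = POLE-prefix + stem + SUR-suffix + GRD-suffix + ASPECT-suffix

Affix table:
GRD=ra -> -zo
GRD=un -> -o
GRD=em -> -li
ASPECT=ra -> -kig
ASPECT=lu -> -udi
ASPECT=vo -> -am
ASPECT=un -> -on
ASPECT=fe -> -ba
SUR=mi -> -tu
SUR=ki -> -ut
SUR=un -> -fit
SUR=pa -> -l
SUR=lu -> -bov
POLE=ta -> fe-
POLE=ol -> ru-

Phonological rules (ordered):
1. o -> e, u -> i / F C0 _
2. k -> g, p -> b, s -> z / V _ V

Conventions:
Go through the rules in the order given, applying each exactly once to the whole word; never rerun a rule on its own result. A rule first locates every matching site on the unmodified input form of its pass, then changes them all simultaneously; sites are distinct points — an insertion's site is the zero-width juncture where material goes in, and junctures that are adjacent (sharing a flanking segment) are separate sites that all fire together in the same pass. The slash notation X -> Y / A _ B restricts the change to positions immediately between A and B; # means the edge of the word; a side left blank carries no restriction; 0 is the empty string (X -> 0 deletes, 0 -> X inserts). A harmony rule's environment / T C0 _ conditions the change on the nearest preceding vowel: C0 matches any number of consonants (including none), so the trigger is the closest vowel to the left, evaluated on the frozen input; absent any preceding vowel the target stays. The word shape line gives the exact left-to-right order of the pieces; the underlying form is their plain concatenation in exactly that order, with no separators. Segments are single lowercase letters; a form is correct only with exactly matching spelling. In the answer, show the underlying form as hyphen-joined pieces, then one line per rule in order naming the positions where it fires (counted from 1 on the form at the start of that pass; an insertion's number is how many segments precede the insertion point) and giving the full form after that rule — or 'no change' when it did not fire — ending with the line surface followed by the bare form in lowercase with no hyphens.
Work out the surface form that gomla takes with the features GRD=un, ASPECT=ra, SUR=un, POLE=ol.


underlying: ru-gomla-fit-o-kig
1. o -> e, u -> i / F C0 _: fires at position(s) 11: rugomlafitekig
2. k -> g, p -> b, s -> z / V _ V: fires at position(s) 12: rugomlafitegig
surface: rugomlafitegig


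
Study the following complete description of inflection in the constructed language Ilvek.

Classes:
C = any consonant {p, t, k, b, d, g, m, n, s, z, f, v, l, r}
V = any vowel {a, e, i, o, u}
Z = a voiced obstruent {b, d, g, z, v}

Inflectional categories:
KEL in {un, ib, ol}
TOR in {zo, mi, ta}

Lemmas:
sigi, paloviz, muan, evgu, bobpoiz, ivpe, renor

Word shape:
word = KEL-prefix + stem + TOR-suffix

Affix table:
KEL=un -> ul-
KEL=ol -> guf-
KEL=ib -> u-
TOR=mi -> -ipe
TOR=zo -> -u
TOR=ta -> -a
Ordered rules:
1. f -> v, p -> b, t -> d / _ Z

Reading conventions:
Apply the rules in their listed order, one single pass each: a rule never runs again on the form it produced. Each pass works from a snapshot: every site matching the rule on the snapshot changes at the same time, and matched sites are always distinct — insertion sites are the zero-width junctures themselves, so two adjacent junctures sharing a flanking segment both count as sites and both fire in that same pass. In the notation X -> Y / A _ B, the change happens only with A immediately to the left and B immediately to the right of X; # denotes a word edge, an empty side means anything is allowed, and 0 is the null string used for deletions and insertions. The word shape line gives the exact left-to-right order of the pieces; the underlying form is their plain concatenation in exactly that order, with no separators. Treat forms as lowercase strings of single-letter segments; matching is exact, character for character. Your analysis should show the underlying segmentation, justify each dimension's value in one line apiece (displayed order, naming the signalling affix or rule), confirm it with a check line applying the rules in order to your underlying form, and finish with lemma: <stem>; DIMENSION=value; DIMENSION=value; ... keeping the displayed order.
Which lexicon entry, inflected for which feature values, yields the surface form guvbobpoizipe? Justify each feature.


underlying: guf-bobpoiz-ipe
KEL=ol - signalled by the affix guf-
TOR=mi - signalled by the affix -ipe
check: gufbobpoizipe -> guvbobpoizipe
lemma: bobpoiz; KEL=ol; TOR=mi


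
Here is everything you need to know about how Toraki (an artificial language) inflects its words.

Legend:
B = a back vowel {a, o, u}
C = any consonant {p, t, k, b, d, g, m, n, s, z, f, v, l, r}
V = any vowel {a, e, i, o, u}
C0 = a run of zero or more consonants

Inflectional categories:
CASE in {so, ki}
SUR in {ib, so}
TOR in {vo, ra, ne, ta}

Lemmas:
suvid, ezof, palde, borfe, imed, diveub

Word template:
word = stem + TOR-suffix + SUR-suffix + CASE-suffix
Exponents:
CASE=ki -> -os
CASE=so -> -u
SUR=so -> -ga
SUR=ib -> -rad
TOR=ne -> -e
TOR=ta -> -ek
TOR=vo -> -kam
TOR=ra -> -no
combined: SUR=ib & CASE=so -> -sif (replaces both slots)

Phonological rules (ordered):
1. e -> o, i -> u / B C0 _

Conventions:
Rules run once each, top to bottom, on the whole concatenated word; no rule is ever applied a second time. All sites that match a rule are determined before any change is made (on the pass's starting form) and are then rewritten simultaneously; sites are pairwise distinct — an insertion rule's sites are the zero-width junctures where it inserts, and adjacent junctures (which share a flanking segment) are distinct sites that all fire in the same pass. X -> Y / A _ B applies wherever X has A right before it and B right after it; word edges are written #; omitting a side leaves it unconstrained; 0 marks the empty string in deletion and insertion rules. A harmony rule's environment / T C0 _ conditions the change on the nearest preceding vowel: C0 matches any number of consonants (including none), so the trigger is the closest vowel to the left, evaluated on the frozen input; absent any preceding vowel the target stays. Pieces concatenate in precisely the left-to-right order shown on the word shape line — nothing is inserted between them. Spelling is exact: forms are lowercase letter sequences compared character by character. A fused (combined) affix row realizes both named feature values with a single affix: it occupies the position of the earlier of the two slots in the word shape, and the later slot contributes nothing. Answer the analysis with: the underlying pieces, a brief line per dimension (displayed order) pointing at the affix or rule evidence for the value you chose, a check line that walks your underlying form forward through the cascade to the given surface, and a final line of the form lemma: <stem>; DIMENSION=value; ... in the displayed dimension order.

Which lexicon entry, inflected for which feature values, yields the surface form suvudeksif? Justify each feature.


underlying: suvid-ek-sif
CASE=so - signalled by the combined affix row
SUR=ib - signalled by the combined affix row
TOR=ta - signalled by the affix -ek
check: suvideksif -> suvudeksif
lemma: suvid; CASE=so; SUR=ib; TOR=ta


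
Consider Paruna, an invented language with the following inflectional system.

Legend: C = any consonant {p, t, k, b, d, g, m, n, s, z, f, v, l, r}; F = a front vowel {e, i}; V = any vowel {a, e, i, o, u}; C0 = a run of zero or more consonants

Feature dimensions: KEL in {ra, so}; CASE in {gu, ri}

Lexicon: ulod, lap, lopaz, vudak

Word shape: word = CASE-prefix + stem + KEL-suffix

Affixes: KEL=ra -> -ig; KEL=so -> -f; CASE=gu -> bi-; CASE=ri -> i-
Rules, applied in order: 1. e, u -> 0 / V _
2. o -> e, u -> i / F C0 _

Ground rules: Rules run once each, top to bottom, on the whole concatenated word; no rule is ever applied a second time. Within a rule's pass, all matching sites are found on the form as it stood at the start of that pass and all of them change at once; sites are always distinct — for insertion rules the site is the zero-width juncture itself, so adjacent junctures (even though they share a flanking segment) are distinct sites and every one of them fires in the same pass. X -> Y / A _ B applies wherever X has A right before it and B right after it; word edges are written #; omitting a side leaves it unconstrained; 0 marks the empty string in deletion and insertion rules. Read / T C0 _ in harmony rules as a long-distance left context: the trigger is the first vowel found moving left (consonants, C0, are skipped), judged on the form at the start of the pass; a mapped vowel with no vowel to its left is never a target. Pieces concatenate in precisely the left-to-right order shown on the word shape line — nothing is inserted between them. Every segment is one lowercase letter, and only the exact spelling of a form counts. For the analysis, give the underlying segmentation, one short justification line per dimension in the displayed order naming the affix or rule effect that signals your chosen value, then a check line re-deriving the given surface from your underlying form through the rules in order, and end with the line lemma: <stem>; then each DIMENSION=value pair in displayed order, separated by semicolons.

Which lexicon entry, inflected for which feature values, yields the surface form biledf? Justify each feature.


underlying: bi-ulod-f
KEL=so - signalled by the affix -f
CASE=gu - signalled by the affix bi-
check: biulodf -> bilodf -> biledf
lemma: ulod; KEL=so; CASE=gu


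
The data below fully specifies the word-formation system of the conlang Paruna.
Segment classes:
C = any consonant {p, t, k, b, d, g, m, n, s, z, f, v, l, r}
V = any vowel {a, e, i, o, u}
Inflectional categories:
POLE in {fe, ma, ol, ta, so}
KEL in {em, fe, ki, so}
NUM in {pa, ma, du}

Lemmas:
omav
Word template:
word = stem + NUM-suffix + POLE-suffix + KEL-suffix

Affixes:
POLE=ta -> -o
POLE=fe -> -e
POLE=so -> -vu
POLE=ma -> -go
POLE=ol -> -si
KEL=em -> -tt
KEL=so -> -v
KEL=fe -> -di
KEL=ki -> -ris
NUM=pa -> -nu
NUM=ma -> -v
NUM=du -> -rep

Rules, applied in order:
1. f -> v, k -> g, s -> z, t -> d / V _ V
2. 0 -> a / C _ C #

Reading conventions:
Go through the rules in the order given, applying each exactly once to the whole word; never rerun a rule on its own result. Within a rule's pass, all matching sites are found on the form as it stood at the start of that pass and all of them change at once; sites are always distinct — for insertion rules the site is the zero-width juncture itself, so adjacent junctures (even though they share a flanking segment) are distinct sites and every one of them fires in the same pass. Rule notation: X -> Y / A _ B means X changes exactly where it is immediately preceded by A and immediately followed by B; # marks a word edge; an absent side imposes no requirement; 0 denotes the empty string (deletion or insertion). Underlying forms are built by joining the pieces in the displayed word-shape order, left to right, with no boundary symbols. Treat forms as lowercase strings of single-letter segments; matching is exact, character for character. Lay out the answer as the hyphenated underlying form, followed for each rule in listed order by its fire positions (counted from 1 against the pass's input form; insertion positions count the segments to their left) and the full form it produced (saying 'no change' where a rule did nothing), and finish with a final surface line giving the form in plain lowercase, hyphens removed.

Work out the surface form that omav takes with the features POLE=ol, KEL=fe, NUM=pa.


underlying: omav-nu-si-di
1. f -> v, k -> g, s -> z, t -> d / V _ V: fires at position(s) 7: omavnuzidi
2. 0 -> a / C _ C #: no change
surface: omavnuzidi


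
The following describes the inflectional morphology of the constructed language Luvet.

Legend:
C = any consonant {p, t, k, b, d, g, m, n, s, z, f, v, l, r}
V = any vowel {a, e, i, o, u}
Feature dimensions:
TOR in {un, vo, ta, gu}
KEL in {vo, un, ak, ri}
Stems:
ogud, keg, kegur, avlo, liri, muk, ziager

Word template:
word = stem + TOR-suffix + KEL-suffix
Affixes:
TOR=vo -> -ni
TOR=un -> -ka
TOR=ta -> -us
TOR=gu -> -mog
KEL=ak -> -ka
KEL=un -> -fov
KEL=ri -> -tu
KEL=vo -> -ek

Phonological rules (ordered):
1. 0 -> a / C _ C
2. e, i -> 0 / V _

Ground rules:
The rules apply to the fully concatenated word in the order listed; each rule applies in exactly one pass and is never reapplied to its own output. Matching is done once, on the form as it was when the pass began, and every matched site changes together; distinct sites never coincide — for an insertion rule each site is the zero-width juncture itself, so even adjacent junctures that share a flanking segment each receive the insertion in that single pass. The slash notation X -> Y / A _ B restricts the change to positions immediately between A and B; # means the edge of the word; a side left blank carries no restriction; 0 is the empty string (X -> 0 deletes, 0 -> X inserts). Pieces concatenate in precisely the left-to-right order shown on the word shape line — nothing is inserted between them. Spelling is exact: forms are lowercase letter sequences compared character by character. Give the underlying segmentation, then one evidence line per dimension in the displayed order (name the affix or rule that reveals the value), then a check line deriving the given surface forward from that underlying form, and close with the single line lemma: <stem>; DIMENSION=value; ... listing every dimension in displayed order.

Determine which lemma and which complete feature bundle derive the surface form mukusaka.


underlying: muk-us-ka
TOR=ta - signalled by the affix -us
KEL=ak - signalled by the affix -ka
check: mukuska -> mukusaka -> mukusaka
lemma: muk; TOR=ta; KEL=ak


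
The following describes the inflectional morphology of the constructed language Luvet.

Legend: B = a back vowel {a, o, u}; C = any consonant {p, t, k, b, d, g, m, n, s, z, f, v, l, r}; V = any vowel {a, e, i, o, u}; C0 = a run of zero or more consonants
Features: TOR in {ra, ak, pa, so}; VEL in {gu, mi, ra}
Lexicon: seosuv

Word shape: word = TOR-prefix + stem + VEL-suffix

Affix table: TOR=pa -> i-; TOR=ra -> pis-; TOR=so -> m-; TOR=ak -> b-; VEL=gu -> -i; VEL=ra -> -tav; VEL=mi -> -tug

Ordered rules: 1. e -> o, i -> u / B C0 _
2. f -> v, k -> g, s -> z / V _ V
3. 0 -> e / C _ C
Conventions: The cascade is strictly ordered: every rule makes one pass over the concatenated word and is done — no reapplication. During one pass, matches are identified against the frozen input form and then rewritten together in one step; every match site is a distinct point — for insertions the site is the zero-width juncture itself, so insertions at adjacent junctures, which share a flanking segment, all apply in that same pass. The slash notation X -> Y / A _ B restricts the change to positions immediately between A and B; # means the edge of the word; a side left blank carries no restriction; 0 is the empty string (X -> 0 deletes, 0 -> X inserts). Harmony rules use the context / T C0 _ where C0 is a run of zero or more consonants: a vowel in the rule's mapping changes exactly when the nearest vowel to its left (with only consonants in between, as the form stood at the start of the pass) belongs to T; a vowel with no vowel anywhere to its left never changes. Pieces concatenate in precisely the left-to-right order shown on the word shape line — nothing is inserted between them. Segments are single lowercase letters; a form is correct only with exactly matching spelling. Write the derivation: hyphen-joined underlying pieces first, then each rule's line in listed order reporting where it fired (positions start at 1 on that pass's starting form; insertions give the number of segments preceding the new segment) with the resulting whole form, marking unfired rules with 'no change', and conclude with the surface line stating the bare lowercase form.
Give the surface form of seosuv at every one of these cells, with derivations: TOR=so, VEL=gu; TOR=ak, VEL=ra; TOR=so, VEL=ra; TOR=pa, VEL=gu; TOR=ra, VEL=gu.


cell TOR=so, VEL=gu:
underlying: m-seosuv-i
1. e -> o, i -> u / B C0 _: fires at position(s) 8: mseosuvu
2. f -> v, k -> g, s -> z / V _ V: fires at position(s) 5: mseozuvu
3. 0 -> e / C _ C: inserts after position(s) 1: meseozuvu
surface: meseozuvu

cell TOR=ak, VEL=ra:
underlying: b-seosuv-tav
1. e -> o, i -> u / B C0 _: no change
2. f -> v, k -> g, s -> z / V _ V: fires at position(s) 5: bseozuvtav
3. 0 -> e / C _ C: inserts after position(s) 1, 7: beseozuvetav
surface: beseozuvetav

cell TOR=so, VEL=ra:
underlying: m-seosuv-tav
1. e -> o, i -> u / B C0 _: no change
2. f -> v, k -> g, s -> z / V _ V: fires at position(s) 5: mseozuvtav
3. 0 -> e / C _ C: inserts after position(s) 1, 7: meseozuvetav
surface: meseozuvetav

cell TOR=pa, VEL=gu:
underlying: i-seosuv-i
1. e -> o, i -> u / B C0 _: fires at position(s) 8: iseosuvu
2. f -> v, k -> g, s -> z / V _ V: fires at position(s) 2, 5: izeozuvu
3. 0 -> e / C _ C: no change
surface: izeozuvu

cell TOR=ra, VEL=gu:
underlying: pis-seosuv-i
1. e -> o, i -> u / B C0 _: fires at position(s) 10: pisseosuvu
2. f -> v, k -> g, s -> z / V _ V: fires at position(s) 7: pisseozuvu
3. 0 -> e / C _ C: inserts after position(s) 3: piseseozuvu
surface: piseseozuvu


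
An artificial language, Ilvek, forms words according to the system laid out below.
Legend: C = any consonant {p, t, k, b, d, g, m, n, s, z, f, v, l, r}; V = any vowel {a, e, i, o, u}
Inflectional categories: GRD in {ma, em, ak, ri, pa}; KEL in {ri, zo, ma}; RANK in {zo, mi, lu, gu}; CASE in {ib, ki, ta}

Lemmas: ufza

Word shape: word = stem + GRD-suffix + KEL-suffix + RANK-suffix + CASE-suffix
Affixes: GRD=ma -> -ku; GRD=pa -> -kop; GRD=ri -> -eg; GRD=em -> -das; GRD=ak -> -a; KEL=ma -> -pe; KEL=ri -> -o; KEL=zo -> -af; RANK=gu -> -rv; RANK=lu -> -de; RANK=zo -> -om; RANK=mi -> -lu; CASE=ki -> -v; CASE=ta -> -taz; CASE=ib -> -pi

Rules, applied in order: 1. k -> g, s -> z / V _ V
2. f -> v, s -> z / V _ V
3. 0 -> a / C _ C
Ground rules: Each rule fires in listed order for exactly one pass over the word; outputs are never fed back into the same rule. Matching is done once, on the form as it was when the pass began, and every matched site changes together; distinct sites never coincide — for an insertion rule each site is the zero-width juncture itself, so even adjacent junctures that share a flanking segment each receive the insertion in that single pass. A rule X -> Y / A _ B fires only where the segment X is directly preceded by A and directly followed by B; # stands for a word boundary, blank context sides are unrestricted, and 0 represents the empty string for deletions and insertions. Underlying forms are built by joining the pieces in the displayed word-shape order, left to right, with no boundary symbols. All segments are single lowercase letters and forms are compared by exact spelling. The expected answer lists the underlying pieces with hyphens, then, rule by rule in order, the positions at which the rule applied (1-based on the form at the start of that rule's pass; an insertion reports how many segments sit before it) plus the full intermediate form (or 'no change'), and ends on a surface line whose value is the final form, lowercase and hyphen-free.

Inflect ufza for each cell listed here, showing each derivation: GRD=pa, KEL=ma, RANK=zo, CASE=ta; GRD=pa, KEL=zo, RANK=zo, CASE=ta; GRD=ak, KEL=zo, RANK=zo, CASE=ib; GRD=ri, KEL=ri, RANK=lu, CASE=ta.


cell GRD=pa, KEL=ma, RANK=zo, CASE=ta:
underlying: ufza-kop-pe-om-taz
1. k -> g, s -> z / V _ V: fires at position(s) 5: ufzagoppeomtaz
2. f -> v, s -> z / V _ V: no change
3. 0 -> a / C _ C: inserts after position(s) 2, 7, 11: ufazagopapeomataz
surface: ufazagopapeomataz

cell GRD=pa, KEL=zo, RANK=zo, CASE=ta:
underlying: ufza-kop-af-om-taz
1. k -> g, s -> z / V _ V: fires at position(s) 5: ufzagopafomtaz
2. f -> v, s -> z / V _ V: fires at position(s) 9: ufzagopavomtaz
3. 0 -> a / C _ C: inserts after position(s) 2, 11: ufazagopavomataz
surface: ufazagopavomataz

cell GRD=ak, KEL=zo, RANK=zo, CASE=ib:
underlying: ufza-a-af-om-pi
1. k -> g, s -> z / V _ V: no change
2. f -> v, s -> z / V _ V: fires at position(s) 7: ufzaaavompi
3. 0 -> a / C _ C: inserts after position(s) 2, 9: ufazaaavomapi
surface: ufazaaavomapi

cell GRD=ri, KEL=ri, RANK=lu, CASE=ta:
underlying: ufza-eg-o-de-taz
1. k -> g, s -> z / V _ V: no change
2. f -> v, s -> z / V _ V: no change
3. 0 -> a / C _ C: inserts after position(s) 2: ufazaegodetaz
surface: ufazaegodetaz


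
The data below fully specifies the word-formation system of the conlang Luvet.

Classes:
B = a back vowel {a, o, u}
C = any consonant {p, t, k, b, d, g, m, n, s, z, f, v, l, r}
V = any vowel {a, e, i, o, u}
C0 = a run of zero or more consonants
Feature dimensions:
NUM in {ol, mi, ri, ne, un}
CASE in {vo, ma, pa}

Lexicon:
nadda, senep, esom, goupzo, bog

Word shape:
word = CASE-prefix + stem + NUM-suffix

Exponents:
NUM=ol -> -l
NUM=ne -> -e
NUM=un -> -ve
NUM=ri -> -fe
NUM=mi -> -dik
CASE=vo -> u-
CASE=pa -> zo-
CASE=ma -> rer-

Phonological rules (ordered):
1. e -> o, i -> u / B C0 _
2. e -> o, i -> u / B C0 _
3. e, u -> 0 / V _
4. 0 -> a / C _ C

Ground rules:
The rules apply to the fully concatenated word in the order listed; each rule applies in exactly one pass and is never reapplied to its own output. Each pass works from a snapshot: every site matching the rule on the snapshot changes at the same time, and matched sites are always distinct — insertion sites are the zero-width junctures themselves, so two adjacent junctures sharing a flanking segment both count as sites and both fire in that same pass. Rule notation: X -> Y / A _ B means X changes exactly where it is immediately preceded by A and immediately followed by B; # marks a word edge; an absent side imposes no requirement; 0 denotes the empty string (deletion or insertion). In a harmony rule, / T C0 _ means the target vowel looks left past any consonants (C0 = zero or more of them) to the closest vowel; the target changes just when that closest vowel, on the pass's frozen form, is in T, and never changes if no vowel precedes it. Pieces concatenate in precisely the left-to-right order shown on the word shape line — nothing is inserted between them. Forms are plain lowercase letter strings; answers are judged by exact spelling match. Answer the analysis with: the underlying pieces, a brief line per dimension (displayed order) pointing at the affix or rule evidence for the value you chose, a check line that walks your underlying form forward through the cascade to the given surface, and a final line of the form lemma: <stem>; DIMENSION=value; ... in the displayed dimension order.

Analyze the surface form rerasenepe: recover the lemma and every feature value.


underlying: rer-senep-e
NUM=ne - signalled by the affix -e
CASE=ma - signalled by the affix rer-
check: rersenepe -> rersenepe -> rersenepe -> rersenepe -> rerasenepe
lemma: senep; NUM=ne; CASE=ma


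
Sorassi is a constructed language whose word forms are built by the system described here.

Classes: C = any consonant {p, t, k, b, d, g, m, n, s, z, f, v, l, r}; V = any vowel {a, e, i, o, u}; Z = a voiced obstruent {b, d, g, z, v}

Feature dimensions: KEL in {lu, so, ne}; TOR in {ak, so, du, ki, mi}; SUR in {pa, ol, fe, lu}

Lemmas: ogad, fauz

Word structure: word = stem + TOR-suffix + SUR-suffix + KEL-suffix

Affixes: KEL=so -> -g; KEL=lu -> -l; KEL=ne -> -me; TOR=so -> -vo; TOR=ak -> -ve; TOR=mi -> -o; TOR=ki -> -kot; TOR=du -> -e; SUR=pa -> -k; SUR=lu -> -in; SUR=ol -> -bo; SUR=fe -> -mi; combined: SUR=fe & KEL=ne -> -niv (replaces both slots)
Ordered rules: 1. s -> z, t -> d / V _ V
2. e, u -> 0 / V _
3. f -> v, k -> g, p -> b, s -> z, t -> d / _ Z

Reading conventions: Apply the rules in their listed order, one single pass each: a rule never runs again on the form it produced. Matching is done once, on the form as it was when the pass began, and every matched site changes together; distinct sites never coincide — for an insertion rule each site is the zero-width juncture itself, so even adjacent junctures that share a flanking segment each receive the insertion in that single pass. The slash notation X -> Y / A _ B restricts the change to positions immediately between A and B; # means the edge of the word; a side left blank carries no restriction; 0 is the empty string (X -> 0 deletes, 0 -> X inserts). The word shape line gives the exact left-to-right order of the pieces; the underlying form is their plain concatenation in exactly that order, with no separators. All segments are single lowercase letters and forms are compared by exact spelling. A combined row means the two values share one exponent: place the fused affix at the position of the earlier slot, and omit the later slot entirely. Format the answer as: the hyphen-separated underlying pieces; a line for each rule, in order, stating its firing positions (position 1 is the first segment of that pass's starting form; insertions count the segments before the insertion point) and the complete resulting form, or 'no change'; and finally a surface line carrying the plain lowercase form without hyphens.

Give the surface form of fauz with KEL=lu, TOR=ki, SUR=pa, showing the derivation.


underlying: fauz-kot-k-l
1. s -> z, t -> d / V _ V: no change
2. e, u -> 0 / V _: fires at position(s) 3: fazkotkl
3. f -> v, k -> g, p -> b, s -> z, t -> d / _ Z: no change
surface: fazkotkl


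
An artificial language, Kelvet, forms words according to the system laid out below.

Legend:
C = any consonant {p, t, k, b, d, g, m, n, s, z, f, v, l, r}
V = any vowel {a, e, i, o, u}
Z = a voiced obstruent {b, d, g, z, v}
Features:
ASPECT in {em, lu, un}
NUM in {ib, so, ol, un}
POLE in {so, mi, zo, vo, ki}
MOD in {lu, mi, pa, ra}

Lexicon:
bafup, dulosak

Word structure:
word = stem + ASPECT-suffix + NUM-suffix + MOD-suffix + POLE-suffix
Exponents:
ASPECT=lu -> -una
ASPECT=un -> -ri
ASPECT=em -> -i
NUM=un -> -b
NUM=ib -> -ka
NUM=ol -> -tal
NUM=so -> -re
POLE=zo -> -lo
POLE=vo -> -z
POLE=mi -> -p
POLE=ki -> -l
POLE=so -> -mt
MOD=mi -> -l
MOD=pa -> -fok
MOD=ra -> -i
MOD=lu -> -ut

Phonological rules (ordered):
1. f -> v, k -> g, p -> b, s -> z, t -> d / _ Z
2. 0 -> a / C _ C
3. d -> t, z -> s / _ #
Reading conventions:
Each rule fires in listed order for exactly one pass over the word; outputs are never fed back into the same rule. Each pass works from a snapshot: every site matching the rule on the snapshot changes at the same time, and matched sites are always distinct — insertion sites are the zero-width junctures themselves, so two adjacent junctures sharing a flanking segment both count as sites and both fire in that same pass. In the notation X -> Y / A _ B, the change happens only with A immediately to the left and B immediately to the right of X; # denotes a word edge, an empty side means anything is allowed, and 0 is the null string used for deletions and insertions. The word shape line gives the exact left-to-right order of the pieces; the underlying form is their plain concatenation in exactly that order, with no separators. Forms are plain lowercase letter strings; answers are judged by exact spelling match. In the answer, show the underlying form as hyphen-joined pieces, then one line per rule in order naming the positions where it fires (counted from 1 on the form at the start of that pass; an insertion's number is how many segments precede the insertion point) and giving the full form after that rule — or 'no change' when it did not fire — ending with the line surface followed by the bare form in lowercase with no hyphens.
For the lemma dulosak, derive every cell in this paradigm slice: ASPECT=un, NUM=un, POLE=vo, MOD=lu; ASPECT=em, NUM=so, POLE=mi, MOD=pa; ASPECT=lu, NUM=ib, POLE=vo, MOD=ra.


cell ASPECT=un, NUM=un, POLE=vo, MOD=lu:
underlying: dulosak-ri-b-ut-z
1. f -> v, k -> g, p -> b, s -> z, t -> d / _ Z: fires at position(s) 12: dulosakribudz
2. 0 -> a / C _ C: inserts after position(s) 7, 12: dulosakaribudaz
3. d -> t, z -> s / _ #: fires at position(s) 15: dulosakaribudas
surface: dulosakaribudas

cell ASPECT=em, NUM=so, POLE=mi, MOD=pa:
underlying: dulosak-i-re-fok-p
1. f -> v, k -> g, p -> b, s -> z, t -> d / _ Z: no change
2. 0 -> a / C _ C: inserts after position(s) 13: dulosakirefokap
3. d -> t, z -> s / _ #: no change
surface: dulosakirefokap

cell ASPECT=lu, NUM=ib, POLE=vo, MOD=ra:
underlying: dulosak-una-ka-i-z
1. f -> v, k -> g, p -> b, s -> z, t -> d / _ Z: no change
2. 0 -> a / C _ C: no change
3. d -> t, z -> s / _ #: fires at position(s) 14: dulosakunakais
surface: dulosakunakais
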